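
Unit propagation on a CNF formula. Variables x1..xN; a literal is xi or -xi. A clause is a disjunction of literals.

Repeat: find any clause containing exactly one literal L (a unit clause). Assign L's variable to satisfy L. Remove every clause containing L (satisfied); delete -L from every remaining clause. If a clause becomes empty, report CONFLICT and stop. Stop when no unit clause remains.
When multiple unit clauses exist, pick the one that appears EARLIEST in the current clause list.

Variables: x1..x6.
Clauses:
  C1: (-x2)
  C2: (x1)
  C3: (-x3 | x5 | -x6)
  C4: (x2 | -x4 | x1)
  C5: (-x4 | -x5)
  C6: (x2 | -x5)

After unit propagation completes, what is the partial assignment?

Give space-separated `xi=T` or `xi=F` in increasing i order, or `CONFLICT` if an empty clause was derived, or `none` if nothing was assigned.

Answer: x1=T x2=F x5=F

Derivation:
unit clause [-2] forces x2=F; simplify:
  drop 2 from [2, -4, 1] -> [-4, 1]
  drop 2 from [2, -5] -> [-5]
  satisfied 1 clause(s); 5 remain; assigned so far: [2]
unit clause [1] forces x1=T; simplify:
  satisfied 2 clause(s); 3 remain; assigned so far: [1, 2]
unit clause [-5] forces x5=F; simplify:
  drop 5 from [-3, 5, -6] -> [-3, -6]
  satisfied 2 clause(s); 1 remain; assigned so far: [1, 2, 5]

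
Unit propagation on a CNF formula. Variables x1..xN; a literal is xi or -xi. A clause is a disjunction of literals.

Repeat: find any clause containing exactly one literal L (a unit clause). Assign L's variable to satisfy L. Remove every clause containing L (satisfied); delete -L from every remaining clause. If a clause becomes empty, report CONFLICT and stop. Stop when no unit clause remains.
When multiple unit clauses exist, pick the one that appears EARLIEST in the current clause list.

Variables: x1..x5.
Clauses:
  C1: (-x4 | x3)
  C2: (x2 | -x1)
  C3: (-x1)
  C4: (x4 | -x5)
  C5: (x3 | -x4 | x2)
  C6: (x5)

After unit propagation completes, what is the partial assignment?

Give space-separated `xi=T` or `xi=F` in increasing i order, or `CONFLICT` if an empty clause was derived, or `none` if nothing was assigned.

unit clause [-1] forces x1=F; simplify:
  satisfied 2 clause(s); 4 remain; assigned so far: [1]
unit clause [5] forces x5=T; simplify:
  drop -5 from [4, -5] -> [4]
  satisfied 1 clause(s); 3 remain; assigned so far: [1, 5]
unit clause [4] forces x4=T; simplify:
  drop -4 from [-4, 3] -> [3]
  drop -4 from [3, -4, 2] -> [3, 2]
  satisfied 1 clause(s); 2 remain; assigned so far: [1, 4, 5]
unit clause [3] forces x3=T; simplify:
  satisfied 2 clause(s); 0 remain; assigned so far: [1, 3, 4, 5]

Answer: x1=F x3=T x4=T x5=T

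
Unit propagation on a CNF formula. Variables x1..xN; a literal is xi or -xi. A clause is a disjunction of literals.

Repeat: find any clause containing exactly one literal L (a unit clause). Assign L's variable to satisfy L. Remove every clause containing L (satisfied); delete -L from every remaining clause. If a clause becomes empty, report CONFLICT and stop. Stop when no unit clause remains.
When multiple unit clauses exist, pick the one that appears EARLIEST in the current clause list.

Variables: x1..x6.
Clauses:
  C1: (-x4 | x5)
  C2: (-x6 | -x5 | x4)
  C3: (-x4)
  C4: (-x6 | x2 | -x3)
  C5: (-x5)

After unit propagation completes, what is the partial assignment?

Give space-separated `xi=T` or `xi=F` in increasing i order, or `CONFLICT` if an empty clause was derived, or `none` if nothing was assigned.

Answer: x4=F x5=F

Derivation:
unit clause [-4] forces x4=F; simplify:
  drop 4 from [-6, -5, 4] -> [-6, -5]
  satisfied 2 clause(s); 3 remain; assigned so far: [4]
unit clause [-5] forces x5=F; simplify:
  satisfied 2 clause(s); 1 remain; assigned so far: [4, 5]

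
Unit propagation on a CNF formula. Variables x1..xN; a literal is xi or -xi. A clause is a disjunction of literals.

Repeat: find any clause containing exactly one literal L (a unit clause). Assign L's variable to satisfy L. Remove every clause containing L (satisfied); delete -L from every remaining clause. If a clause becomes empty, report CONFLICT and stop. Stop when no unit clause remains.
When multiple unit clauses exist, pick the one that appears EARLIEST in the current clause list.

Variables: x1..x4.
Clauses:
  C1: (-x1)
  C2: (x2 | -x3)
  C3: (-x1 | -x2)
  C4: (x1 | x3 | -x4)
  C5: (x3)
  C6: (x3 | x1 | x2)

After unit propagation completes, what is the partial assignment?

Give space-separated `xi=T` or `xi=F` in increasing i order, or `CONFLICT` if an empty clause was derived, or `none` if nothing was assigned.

Answer: x1=F x2=T x3=T

Derivation:
unit clause [-1] forces x1=F; simplify:
  drop 1 from [1, 3, -4] -> [3, -4]
  drop 1 from [3, 1, 2] -> [3, 2]
  satisfied 2 clause(s); 4 remain; assigned so far: [1]
unit clause [3] forces x3=T; simplify:
  drop -3 from [2, -3] -> [2]
  satisfied 3 clause(s); 1 remain; assigned so far: [1, 3]
unit clause [2] forces x2=T; simplify:
  satisfied 1 clause(s); 0 remain; assigned so far: [1, 2, 3]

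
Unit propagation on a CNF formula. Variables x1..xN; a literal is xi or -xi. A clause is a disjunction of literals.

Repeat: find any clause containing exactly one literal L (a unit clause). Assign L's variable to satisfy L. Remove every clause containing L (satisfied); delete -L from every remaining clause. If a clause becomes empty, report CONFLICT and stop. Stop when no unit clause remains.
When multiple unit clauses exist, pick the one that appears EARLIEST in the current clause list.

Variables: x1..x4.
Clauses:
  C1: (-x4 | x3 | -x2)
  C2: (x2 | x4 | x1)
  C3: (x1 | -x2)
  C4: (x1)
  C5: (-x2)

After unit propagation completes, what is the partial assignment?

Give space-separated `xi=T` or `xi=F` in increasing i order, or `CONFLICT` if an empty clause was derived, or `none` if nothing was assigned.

Answer: x1=T x2=F

Derivation:
unit clause [1] forces x1=T; simplify:
  satisfied 3 clause(s); 2 remain; assigned so far: [1]
unit clause [-2] forces x2=F; simplify:
  satisfied 2 clause(s); 0 remain; assigned so far: [1, 2]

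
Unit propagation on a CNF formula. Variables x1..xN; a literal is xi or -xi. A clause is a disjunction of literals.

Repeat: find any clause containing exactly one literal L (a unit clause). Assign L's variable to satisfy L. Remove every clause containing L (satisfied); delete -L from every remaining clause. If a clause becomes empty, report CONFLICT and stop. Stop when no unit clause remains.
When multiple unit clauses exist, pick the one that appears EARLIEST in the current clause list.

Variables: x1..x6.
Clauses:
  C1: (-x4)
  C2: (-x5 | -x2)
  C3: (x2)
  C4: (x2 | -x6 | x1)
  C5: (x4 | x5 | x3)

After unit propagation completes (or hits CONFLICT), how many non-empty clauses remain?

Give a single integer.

Answer: 0

Derivation:
unit clause [-4] forces x4=F; simplify:
  drop 4 from [4, 5, 3] -> [5, 3]
  satisfied 1 clause(s); 4 remain; assigned so far: [4]
unit clause [2] forces x2=T; simplify:
  drop -2 from [-5, -2] -> [-5]
  satisfied 2 clause(s); 2 remain; assigned so far: [2, 4]
unit clause [-5] forces x5=F; simplify:
  drop 5 from [5, 3] -> [3]
  satisfied 1 clause(s); 1 remain; assigned so far: [2, 4, 5]
unit clause [3] forces x3=T; simplify:
  satisfied 1 clause(s); 0 remain; assigned so far: [2, 3, 4, 5]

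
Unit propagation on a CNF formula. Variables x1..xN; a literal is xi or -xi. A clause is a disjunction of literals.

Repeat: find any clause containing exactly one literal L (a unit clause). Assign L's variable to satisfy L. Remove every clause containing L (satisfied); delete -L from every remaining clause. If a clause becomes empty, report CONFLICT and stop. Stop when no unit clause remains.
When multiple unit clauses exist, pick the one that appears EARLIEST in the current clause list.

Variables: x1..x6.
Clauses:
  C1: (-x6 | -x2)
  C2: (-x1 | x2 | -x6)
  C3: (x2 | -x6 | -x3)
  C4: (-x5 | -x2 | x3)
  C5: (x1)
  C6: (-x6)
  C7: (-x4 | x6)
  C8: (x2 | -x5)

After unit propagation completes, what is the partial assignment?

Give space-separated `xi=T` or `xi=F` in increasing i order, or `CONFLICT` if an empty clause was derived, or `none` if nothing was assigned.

Answer: x1=T x4=F x6=F

Derivation:
unit clause [1] forces x1=T; simplify:
  drop -1 from [-1, 2, -6] -> [2, -6]
  satisfied 1 clause(s); 7 remain; assigned so far: [1]
unit clause [-6] forces x6=F; simplify:
  drop 6 from [-4, 6] -> [-4]
  satisfied 4 clause(s); 3 remain; assigned so far: [1, 6]
unit clause [-4] forces x4=F; simplify:
  satisfied 1 clause(s); 2 remain; assigned so far: [1, 4, 6]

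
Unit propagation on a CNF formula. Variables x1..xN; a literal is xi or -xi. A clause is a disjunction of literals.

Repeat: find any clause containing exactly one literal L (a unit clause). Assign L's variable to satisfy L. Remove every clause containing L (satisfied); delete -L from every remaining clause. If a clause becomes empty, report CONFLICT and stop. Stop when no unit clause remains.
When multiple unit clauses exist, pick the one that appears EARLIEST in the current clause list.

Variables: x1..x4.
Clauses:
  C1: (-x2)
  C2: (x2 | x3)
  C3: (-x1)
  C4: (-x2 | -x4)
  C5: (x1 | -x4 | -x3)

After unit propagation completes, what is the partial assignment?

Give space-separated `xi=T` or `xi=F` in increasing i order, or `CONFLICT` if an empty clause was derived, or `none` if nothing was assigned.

unit clause [-2] forces x2=F; simplify:
  drop 2 from [2, 3] -> [3]
  satisfied 2 clause(s); 3 remain; assigned so far: [2]
unit clause [3] forces x3=T; simplify:
  drop -3 from [1, -4, -3] -> [1, -4]
  satisfied 1 clause(s); 2 remain; assigned so far: [2, 3]
unit clause [-1] forces x1=F; simplify:
  drop 1 from [1, -4] -> [-4]
  satisfied 1 clause(s); 1 remain; assigned so far: [1, 2, 3]
unit clause [-4] forces x4=F; simplify:
  satisfied 1 clause(s); 0 remain; assigned so far: [1, 2, 3, 4]

Answer: x1=F x2=F x3=T x4=F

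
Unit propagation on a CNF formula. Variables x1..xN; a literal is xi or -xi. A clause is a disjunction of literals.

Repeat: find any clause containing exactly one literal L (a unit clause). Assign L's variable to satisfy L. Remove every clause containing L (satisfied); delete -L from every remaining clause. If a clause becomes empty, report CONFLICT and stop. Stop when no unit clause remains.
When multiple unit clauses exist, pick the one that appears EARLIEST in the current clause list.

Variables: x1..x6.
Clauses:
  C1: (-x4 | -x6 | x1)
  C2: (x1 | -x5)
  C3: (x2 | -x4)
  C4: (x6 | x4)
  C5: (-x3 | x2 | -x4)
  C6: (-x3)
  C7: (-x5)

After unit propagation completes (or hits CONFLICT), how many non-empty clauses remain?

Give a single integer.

unit clause [-3] forces x3=F; simplify:
  satisfied 2 clause(s); 5 remain; assigned so far: [3]
unit clause [-5] forces x5=F; simplify:
  satisfied 2 clause(s); 3 remain; assigned so far: [3, 5]

Answer: 3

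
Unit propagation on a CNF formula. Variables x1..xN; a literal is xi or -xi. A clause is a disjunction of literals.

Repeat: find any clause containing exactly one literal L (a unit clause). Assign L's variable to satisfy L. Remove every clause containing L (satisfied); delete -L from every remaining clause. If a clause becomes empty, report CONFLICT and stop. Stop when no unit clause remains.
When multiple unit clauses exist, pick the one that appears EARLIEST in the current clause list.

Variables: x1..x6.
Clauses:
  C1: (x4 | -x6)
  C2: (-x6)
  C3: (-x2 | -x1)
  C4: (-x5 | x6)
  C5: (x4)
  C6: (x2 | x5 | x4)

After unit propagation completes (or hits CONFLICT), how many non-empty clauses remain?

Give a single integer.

unit clause [-6] forces x6=F; simplify:
  drop 6 from [-5, 6] -> [-5]
  satisfied 2 clause(s); 4 remain; assigned so far: [6]
unit clause [-5] forces x5=F; simplify:
  drop 5 from [2, 5, 4] -> [2, 4]
  satisfied 1 clause(s); 3 remain; assigned so far: [5, 6]
unit clause [4] forces x4=T; simplify:
  satisfied 2 clause(s); 1 remain; assigned so far: [4, 5, 6]

Answer: 1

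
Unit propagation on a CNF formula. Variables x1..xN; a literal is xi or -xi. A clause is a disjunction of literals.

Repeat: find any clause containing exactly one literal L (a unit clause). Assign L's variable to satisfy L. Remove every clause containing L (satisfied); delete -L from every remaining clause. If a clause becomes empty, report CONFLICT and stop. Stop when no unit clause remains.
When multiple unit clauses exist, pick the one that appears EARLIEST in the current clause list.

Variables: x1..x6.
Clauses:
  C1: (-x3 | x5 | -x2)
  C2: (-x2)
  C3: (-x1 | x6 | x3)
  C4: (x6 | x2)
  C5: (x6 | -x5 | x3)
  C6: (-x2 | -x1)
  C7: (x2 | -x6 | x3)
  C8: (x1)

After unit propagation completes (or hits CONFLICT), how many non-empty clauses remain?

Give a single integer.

unit clause [-2] forces x2=F; simplify:
  drop 2 from [6, 2] -> [6]
  drop 2 from [2, -6, 3] -> [-6, 3]
  satisfied 3 clause(s); 5 remain; assigned so far: [2]
unit clause [6] forces x6=T; simplify:
  drop -6 from [-6, 3] -> [3]
  satisfied 3 clause(s); 2 remain; assigned so far: [2, 6]
unit clause [3] forces x3=T; simplify:
  satisfied 1 clause(s); 1 remain; assigned so far: [2, 3, 6]
unit clause [1] forces x1=T; simplify:
  satisfied 1 clause(s); 0 remain; assigned so far: [1, 2, 3, 6]

Answer: 0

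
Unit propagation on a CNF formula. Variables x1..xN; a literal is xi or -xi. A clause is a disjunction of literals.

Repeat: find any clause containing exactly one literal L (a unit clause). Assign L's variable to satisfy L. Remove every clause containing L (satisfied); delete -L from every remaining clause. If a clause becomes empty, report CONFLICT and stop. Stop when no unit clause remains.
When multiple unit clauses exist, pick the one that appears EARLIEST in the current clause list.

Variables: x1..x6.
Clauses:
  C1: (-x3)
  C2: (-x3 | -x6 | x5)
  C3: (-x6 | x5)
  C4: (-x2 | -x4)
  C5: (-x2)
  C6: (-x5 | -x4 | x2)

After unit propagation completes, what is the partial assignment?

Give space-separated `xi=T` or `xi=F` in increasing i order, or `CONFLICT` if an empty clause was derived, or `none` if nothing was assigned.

unit clause [-3] forces x3=F; simplify:
  satisfied 2 clause(s); 4 remain; assigned so far: [3]
unit clause [-2] forces x2=F; simplify:
  drop 2 from [-5, -4, 2] -> [-5, -4]
  satisfied 2 clause(s); 2 remain; assigned so far: [2, 3]

Answer: x2=F x3=F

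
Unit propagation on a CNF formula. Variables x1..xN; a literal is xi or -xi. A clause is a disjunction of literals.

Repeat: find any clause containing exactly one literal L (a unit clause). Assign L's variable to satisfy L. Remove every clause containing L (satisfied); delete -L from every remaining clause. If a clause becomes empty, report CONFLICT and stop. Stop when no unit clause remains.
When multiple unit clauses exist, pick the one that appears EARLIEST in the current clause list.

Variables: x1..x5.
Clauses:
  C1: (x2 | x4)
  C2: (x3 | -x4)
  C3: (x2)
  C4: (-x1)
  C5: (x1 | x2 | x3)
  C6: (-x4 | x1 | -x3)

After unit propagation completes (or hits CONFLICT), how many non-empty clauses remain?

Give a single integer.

unit clause [2] forces x2=T; simplify:
  satisfied 3 clause(s); 3 remain; assigned so far: [2]
unit clause [-1] forces x1=F; simplify:
  drop 1 from [-4, 1, -3] -> [-4, -3]
  satisfied 1 clause(s); 2 remain; assigned so far: [1, 2]

Answer: 2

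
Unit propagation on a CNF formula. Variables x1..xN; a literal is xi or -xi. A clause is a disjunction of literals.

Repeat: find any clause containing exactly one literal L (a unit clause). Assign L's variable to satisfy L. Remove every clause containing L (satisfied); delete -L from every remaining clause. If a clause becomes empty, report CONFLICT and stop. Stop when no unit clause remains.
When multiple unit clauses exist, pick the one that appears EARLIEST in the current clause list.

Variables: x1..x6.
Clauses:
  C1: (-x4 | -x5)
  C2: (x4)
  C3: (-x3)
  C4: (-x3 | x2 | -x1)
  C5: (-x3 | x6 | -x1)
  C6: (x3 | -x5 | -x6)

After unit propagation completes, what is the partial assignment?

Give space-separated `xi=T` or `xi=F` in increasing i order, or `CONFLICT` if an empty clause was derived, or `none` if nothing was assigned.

unit clause [4] forces x4=T; simplify:
  drop -4 from [-4, -5] -> [-5]
  satisfied 1 clause(s); 5 remain; assigned so far: [4]
unit clause [-5] forces x5=F; simplify:
  satisfied 2 clause(s); 3 remain; assigned so far: [4, 5]
unit clause [-3] forces x3=F; simplify:
  satisfied 3 clause(s); 0 remain; assigned so far: [3, 4, 5]

Answer: x3=F x4=T x5=F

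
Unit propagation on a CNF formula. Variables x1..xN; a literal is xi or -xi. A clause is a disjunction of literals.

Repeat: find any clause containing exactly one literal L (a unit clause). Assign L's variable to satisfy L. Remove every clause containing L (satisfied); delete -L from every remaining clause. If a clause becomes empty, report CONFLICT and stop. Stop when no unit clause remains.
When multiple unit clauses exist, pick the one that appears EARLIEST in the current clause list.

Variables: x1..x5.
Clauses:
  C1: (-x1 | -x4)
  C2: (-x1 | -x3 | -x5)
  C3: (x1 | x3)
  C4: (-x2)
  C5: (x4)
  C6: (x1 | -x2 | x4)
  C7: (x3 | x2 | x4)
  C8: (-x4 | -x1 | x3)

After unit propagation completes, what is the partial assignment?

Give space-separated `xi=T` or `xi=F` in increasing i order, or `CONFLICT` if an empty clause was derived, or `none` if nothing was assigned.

Answer: x1=F x2=F x3=T x4=T

Derivation:
unit clause [-2] forces x2=F; simplify:
  drop 2 from [3, 2, 4] -> [3, 4]
  satisfied 2 clause(s); 6 remain; assigned so far: [2]
unit clause [4] forces x4=T; simplify:
  drop -4 from [-1, -4] -> [-1]
  drop -4 from [-4, -1, 3] -> [-1, 3]
  satisfied 2 clause(s); 4 remain; assigned so far: [2, 4]
unit clause [-1] forces x1=F; simplify:
  drop 1 from [1, 3] -> [3]
  satisfied 3 clause(s); 1 remain; assigned so far: [1, 2, 4]
unit clause [3] forces x3=T; simplify:
  satisfied 1 clause(s); 0 remain; assigned so far: [1, 2, 3, 4]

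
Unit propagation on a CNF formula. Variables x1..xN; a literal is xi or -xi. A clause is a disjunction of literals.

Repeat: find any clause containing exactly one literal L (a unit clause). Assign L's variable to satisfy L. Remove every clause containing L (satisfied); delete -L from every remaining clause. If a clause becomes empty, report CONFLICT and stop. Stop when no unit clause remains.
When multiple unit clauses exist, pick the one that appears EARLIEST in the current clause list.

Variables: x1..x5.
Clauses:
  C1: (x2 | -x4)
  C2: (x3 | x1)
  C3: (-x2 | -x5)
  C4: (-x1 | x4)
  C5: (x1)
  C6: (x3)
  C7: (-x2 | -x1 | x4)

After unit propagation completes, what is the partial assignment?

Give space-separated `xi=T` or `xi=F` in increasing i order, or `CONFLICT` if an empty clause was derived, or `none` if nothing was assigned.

Answer: x1=T x2=T x3=T x4=T x5=F

Derivation:
unit clause [1] forces x1=T; simplify:
  drop -1 from [-1, 4] -> [4]
  drop -1 from [-2, -1, 4] -> [-2, 4]
  satisfied 2 clause(s); 5 remain; assigned so far: [1]
unit clause [4] forces x4=T; simplify:
  drop -4 from [2, -4] -> [2]
  satisfied 2 clause(s); 3 remain; assigned so far: [1, 4]
unit clause [2] forces x2=T; simplify:
  drop -2 from [-2, -5] -> [-5]
  satisfied 1 clause(s); 2 remain; assigned so far: [1, 2, 4]
unit clause [-5] forces x5=F; simplify:
  satisfied 1 clause(s); 1 remain; assigned so far: [1, 2, 4, 5]
unit clause [3] forces x3=T; simplify:
  satisfied 1 clause(s); 0 remain; assigned so far: [1, 2, 3, 4, 5]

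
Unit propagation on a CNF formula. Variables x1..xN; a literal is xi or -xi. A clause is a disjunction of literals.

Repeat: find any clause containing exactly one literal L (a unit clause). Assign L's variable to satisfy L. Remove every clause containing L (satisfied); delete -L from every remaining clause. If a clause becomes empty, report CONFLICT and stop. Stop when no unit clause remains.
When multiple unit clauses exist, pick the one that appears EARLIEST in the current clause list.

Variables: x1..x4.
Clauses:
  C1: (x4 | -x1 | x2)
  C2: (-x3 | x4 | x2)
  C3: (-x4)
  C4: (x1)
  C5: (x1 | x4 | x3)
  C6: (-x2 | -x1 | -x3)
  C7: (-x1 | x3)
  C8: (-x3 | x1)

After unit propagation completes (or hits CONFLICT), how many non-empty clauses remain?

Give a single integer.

Answer: 0

Derivation:
unit clause [-4] forces x4=F; simplify:
  drop 4 from [4, -1, 2] -> [-1, 2]
  drop 4 from [-3, 4, 2] -> [-3, 2]
  drop 4 from [1, 4, 3] -> [1, 3]
  satisfied 1 clause(s); 7 remain; assigned so far: [4]
unit clause [1] forces x1=T; simplify:
  drop -1 from [-1, 2] -> [2]
  drop -1 from [-2, -1, -3] -> [-2, -3]
  drop -1 from [-1, 3] -> [3]
  satisfied 3 clause(s); 4 remain; assigned so far: [1, 4]
unit clause [2] forces x2=T; simplify:
  drop -2 from [-2, -3] -> [-3]
  satisfied 2 clause(s); 2 remain; assigned so far: [1, 2, 4]
unit clause [-3] forces x3=F; simplify:
  drop 3 from [3] -> [] (empty!)
  satisfied 1 clause(s); 1 remain; assigned so far: [1, 2, 3, 4]
CONFLICT (empty clause)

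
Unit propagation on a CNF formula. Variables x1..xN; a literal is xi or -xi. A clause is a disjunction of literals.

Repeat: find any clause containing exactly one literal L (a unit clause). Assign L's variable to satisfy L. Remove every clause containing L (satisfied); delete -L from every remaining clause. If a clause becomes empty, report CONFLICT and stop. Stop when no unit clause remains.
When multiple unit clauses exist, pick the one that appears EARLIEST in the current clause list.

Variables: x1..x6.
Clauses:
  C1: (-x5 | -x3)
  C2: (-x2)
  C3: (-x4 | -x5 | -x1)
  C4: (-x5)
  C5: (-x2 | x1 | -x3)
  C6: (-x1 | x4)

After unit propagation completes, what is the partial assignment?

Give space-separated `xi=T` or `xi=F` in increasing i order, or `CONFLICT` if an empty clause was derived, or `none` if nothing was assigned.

unit clause [-2] forces x2=F; simplify:
  satisfied 2 clause(s); 4 remain; assigned so far: [2]
unit clause [-5] forces x5=F; simplify:
  satisfied 3 clause(s); 1 remain; assigned so far: [2, 5]

Answer: x2=F x5=F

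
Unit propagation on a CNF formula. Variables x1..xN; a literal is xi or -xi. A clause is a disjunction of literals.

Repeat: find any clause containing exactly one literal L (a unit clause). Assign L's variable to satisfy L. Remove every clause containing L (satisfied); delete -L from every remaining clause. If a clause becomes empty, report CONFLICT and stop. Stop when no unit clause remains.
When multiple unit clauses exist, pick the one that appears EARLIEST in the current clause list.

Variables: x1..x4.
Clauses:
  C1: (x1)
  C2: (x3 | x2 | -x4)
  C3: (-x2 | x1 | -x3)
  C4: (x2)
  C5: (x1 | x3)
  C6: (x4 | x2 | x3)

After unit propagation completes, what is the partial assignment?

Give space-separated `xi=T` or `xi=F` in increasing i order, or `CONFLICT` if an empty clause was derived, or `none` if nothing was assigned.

unit clause [1] forces x1=T; simplify:
  satisfied 3 clause(s); 3 remain; assigned so far: [1]
unit clause [2] forces x2=T; simplify:
  satisfied 3 clause(s); 0 remain; assigned so far: [1, 2]

Answer: x1=T x2=T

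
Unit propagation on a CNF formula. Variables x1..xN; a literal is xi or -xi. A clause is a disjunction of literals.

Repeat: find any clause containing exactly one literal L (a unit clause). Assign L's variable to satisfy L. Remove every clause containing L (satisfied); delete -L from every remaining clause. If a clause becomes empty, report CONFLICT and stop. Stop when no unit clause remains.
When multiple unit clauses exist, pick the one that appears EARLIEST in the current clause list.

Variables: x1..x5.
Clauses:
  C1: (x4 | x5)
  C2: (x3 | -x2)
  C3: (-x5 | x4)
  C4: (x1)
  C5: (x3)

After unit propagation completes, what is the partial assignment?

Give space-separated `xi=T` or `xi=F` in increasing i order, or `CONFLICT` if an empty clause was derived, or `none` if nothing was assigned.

unit clause [1] forces x1=T; simplify:
  satisfied 1 clause(s); 4 remain; assigned so far: [1]
unit clause [3] forces x3=T; simplify:
  satisfied 2 clause(s); 2 remain; assigned so far: [1, 3]

Answer: x1=T x3=T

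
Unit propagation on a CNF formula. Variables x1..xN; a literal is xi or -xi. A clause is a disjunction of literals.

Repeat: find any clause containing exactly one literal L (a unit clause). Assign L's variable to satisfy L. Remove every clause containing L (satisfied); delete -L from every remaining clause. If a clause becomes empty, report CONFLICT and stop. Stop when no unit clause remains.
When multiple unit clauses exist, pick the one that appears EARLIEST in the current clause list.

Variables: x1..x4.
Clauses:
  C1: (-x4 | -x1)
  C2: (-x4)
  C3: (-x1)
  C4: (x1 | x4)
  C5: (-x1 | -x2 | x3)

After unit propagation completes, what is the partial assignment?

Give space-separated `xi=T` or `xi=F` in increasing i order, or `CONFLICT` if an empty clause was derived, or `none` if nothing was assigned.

Answer: CONFLICT

Derivation:
unit clause [-4] forces x4=F; simplify:
  drop 4 from [1, 4] -> [1]
  satisfied 2 clause(s); 3 remain; assigned so far: [4]
unit clause [-1] forces x1=F; simplify:
  drop 1 from [1] -> [] (empty!)
  satisfied 2 clause(s); 1 remain; assigned so far: [1, 4]
CONFLICT (empty clause)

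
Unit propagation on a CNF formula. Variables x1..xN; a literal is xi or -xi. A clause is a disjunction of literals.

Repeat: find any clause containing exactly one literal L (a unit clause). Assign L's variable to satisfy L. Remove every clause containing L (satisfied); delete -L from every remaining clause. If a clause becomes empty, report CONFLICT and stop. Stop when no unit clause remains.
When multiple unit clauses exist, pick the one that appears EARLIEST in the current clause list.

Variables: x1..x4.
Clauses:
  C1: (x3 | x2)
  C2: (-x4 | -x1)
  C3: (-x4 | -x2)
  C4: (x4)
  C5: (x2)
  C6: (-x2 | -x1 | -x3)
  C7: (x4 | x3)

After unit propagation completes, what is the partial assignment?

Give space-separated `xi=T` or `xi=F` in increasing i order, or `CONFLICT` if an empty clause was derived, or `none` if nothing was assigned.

Answer: CONFLICT

Derivation:
unit clause [4] forces x4=T; simplify:
  drop -4 from [-4, -1] -> [-1]
  drop -4 from [-4, -2] -> [-2]
  satisfied 2 clause(s); 5 remain; assigned so far: [4]
unit clause [-1] forces x1=F; simplify:
  satisfied 2 clause(s); 3 remain; assigned so far: [1, 4]
unit clause [-2] forces x2=F; simplify:
  drop 2 from [3, 2] -> [3]
  drop 2 from [2] -> [] (empty!)
  satisfied 1 clause(s); 2 remain; assigned so far: [1, 2, 4]
CONFLICT (empty clause)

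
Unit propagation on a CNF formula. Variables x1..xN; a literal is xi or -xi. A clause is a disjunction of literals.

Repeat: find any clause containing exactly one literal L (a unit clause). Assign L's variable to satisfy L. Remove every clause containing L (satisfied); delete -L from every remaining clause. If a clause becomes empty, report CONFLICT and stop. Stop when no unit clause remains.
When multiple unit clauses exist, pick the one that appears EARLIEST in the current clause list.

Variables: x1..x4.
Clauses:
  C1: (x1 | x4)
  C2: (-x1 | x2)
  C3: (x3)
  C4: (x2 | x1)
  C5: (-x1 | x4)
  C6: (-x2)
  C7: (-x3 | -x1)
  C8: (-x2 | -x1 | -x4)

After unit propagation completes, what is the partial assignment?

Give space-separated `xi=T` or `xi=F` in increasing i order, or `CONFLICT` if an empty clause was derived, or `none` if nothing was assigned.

Answer: CONFLICT

Derivation:
unit clause [3] forces x3=T; simplify:
  drop -3 from [-3, -1] -> [-1]
  satisfied 1 clause(s); 7 remain; assigned so far: [3]
unit clause [-2] forces x2=F; simplify:
  drop 2 from [-1, 2] -> [-1]
  drop 2 from [2, 1] -> [1]
  satisfied 2 clause(s); 5 remain; assigned so far: [2, 3]
unit clause [-1] forces x1=F; simplify:
  drop 1 from [1, 4] -> [4]
  drop 1 from [1] -> [] (empty!)
  satisfied 3 clause(s); 2 remain; assigned so far: [1, 2, 3]
CONFLICT (empty clause)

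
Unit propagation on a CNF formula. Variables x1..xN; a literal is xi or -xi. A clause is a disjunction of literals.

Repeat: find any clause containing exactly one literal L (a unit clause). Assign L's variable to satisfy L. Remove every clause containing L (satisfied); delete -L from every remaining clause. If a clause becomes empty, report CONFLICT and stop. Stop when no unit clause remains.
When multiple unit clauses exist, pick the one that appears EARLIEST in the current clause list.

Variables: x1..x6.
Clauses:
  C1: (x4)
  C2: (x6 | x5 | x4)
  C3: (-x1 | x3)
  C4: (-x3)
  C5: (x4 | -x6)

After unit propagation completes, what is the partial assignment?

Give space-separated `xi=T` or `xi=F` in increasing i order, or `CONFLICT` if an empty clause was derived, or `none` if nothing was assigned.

unit clause [4] forces x4=T; simplify:
  satisfied 3 clause(s); 2 remain; assigned so far: [4]
unit clause [-3] forces x3=F; simplify:
  drop 3 from [-1, 3] -> [-1]
  satisfied 1 clause(s); 1 remain; assigned so far: [3, 4]
unit clause [-1] forces x1=F; simplify:
  satisfied 1 clause(s); 0 remain; assigned so far: [1, 3, 4]

Answer: x1=F x3=F x4=T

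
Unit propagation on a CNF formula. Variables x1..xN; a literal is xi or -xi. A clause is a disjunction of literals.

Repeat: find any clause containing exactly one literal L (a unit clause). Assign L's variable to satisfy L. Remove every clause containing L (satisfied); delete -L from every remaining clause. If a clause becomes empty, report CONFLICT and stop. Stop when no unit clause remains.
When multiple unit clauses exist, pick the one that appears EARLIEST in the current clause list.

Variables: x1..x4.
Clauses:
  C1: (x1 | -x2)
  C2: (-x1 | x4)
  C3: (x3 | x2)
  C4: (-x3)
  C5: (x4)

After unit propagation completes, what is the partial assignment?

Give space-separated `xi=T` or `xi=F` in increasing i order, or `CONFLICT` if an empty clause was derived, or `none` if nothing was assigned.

unit clause [-3] forces x3=F; simplify:
  drop 3 from [3, 2] -> [2]
  satisfied 1 clause(s); 4 remain; assigned so far: [3]
unit clause [2] forces x2=T; simplify:
  drop -2 from [1, -2] -> [1]
  satisfied 1 clause(s); 3 remain; assigned so far: [2, 3]
unit clause [1] forces x1=T; simplify:
  drop -1 from [-1, 4] -> [4]
  satisfied 1 clause(s); 2 remain; assigned so far: [1, 2, 3]
unit clause [4] forces x4=T; simplify:
  satisfied 2 clause(s); 0 remain; assigned so far: [1, 2, 3, 4]

Answer: x1=T x2=T x3=F x4=T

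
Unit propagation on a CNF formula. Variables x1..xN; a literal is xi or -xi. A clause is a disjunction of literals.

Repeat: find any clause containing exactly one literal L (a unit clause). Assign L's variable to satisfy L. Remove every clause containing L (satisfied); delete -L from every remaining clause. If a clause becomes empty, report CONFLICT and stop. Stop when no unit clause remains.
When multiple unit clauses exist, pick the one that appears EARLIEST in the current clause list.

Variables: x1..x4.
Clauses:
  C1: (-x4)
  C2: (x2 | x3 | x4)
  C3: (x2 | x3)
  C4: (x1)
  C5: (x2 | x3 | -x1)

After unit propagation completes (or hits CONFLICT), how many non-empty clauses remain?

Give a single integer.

unit clause [-4] forces x4=F; simplify:
  drop 4 from [2, 3, 4] -> [2, 3]
  satisfied 1 clause(s); 4 remain; assigned so far: [4]
unit clause [1] forces x1=T; simplify:
  drop -1 from [2, 3, -1] -> [2, 3]
  satisfied 1 clause(s); 3 remain; assigned so far: [1, 4]

Answer: 3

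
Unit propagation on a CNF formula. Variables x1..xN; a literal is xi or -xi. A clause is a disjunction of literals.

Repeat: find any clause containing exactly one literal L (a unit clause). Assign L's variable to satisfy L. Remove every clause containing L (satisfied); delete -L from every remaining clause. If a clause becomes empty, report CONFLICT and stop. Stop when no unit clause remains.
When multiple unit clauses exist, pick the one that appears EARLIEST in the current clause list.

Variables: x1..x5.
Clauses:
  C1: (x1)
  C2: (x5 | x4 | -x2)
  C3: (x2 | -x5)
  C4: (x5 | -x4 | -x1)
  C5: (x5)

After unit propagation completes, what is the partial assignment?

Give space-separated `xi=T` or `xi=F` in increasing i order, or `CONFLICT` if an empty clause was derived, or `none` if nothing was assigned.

unit clause [1] forces x1=T; simplify:
  drop -1 from [5, -4, -1] -> [5, -4]
  satisfied 1 clause(s); 4 remain; assigned so far: [1]
unit clause [5] forces x5=T; simplify:
  drop -5 from [2, -5] -> [2]
  satisfied 3 clause(s); 1 remain; assigned so far: [1, 5]
unit clause [2] forces x2=T; simplify:
  satisfied 1 clause(s); 0 remain; assigned so far: [1, 2, 5]

Answer: x1=T x2=T x5=T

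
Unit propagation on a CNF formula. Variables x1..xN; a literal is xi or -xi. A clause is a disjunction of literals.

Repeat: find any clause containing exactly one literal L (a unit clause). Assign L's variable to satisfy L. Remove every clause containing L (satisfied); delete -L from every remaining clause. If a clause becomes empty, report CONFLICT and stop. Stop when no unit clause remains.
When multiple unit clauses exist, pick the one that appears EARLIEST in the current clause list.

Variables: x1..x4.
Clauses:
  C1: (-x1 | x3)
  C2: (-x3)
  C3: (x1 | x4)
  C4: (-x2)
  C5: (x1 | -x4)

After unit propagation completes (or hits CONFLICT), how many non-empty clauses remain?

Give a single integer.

unit clause [-3] forces x3=F; simplify:
  drop 3 from [-1, 3] -> [-1]
  satisfied 1 clause(s); 4 remain; assigned so far: [3]
unit clause [-1] forces x1=F; simplify:
  drop 1 from [1, 4] -> [4]
  drop 1 from [1, -4] -> [-4]
  satisfied 1 clause(s); 3 remain; assigned so far: [1, 3]
unit clause [4] forces x4=T; simplify:
  drop -4 from [-4] -> [] (empty!)
  satisfied 1 clause(s); 2 remain; assigned so far: [1, 3, 4]
CONFLICT (empty clause)

Answer: 1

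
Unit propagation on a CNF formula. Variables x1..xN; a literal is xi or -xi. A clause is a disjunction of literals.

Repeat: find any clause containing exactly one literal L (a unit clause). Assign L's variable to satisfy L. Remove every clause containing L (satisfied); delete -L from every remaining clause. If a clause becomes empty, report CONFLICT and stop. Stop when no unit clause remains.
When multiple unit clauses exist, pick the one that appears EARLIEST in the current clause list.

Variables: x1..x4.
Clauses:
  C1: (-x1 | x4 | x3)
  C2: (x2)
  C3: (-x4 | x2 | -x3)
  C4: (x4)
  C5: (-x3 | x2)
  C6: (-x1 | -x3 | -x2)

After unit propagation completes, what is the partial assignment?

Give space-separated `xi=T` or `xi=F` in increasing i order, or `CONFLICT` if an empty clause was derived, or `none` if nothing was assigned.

Answer: x2=T x4=T

Derivation:
unit clause [2] forces x2=T; simplify:
  drop -2 from [-1, -3, -2] -> [-1, -3]
  satisfied 3 clause(s); 3 remain; assigned so far: [2]
unit clause [4] forces x4=T; simplify:
  satisfied 2 clause(s); 1 remain; assigned so far: [2, 4]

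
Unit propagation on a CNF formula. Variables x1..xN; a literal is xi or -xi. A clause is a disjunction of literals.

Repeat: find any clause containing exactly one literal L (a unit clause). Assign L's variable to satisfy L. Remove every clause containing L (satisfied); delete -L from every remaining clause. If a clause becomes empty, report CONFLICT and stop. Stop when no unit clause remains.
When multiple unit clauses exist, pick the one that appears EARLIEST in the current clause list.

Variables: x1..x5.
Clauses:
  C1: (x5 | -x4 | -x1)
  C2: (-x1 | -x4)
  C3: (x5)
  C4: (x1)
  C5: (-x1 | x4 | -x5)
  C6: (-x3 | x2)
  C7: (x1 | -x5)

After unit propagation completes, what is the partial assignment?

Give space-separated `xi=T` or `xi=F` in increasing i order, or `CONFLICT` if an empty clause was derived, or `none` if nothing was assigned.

unit clause [5] forces x5=T; simplify:
  drop -5 from [-1, 4, -5] -> [-1, 4]
  drop -5 from [1, -5] -> [1]
  satisfied 2 clause(s); 5 remain; assigned so far: [5]
unit clause [1] forces x1=T; simplify:
  drop -1 from [-1, -4] -> [-4]
  drop -1 from [-1, 4] -> [4]
  satisfied 2 clause(s); 3 remain; assigned so far: [1, 5]
unit clause [-4] forces x4=F; simplify:
  drop 4 from [4] -> [] (empty!)
  satisfied 1 clause(s); 2 remain; assigned so far: [1, 4, 5]
CONFLICT (empty clause)

Answer: CONFLICT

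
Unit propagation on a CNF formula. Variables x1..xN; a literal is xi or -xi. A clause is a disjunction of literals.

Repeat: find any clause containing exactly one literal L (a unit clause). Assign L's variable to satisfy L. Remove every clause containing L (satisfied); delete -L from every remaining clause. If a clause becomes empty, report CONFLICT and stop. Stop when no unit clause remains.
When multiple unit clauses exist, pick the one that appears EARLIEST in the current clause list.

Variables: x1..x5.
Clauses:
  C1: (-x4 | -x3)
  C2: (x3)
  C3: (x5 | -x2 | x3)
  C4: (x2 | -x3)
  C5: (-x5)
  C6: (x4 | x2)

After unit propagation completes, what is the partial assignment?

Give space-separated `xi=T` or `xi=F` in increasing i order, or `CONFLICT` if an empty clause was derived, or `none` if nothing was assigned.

unit clause [3] forces x3=T; simplify:
  drop -3 from [-4, -3] -> [-4]
  drop -3 from [2, -3] -> [2]
  satisfied 2 clause(s); 4 remain; assigned so far: [3]
unit clause [-4] forces x4=F; simplify:
  drop 4 from [4, 2] -> [2]
  satisfied 1 clause(s); 3 remain; assigned so far: [3, 4]
unit clause [2] forces x2=T; simplify:
  satisfied 2 clause(s); 1 remain; assigned so far: [2, 3, 4]
unit clause [-5] forces x5=F; simplify:
  satisfied 1 clause(s); 0 remain; assigned so far: [2, 3, 4, 5]

Answer: x2=T x3=T x4=F x5=F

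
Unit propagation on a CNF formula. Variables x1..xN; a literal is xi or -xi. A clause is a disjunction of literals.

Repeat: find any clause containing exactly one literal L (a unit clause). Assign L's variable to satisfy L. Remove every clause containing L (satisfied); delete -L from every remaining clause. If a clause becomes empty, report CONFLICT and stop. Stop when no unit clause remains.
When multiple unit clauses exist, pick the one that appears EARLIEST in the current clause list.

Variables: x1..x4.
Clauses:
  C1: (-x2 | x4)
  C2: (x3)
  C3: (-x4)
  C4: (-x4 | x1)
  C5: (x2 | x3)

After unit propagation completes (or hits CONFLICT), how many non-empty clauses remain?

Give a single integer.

Answer: 0

Derivation:
unit clause [3] forces x3=T; simplify:
  satisfied 2 clause(s); 3 remain; assigned so far: [3]
unit clause [-4] forces x4=F; simplify:
  drop 4 from [-2, 4] -> [-2]
  satisfied 2 clause(s); 1 remain; assigned so far: [3, 4]
unit clause [-2] forces x2=F; simplify:
  satisfied 1 clause(s); 0 remain; assigned so far: [2, 3, 4]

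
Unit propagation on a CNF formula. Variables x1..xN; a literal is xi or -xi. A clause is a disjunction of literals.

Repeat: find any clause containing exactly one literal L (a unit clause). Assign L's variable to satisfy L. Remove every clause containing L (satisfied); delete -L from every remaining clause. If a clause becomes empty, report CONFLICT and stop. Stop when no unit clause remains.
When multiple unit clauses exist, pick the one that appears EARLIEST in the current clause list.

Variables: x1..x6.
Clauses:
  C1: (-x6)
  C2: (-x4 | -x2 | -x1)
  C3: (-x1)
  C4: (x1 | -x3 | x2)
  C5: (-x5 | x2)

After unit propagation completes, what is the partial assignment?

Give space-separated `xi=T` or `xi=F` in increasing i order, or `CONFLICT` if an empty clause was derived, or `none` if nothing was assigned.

unit clause [-6] forces x6=F; simplify:
  satisfied 1 clause(s); 4 remain; assigned so far: [6]
unit clause [-1] forces x1=F; simplify:
  drop 1 from [1, -3, 2] -> [-3, 2]
  satisfied 2 clause(s); 2 remain; assigned so far: [1, 6]

Answer: x1=F x6=F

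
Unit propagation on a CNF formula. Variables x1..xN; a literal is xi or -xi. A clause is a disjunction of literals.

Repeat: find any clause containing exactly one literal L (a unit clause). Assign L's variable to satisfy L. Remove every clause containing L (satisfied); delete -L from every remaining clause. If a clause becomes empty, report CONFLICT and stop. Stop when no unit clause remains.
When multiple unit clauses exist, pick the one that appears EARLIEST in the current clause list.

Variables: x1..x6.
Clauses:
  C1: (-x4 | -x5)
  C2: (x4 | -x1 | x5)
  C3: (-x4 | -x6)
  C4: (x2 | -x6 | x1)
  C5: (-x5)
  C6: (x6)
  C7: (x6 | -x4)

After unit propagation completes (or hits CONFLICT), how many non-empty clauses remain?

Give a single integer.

Answer: 0

Derivation:
unit clause [-5] forces x5=F; simplify:
  drop 5 from [4, -1, 5] -> [4, -1]
  satisfied 2 clause(s); 5 remain; assigned so far: [5]
unit clause [6] forces x6=T; simplify:
  drop -6 from [-4, -6] -> [-4]
  drop -6 from [2, -6, 1] -> [2, 1]
  satisfied 2 clause(s); 3 remain; assigned so far: [5, 6]
unit clause [-4] forces x4=F; simplify:
  drop 4 from [4, -1] -> [-1]
  satisfied 1 clause(s); 2 remain; assigned so far: [4, 5, 6]
unit clause [-1] forces x1=F; simplify:
  drop 1 from [2, 1] -> [2]
  satisfied 1 clause(s); 1 remain; assigned so far: [1, 4, 5, 6]
unit clause [2] forces x2=T; simplify:
  satisfied 1 clause(s); 0 remain; assigned so far: [1, 2, 4, 5, 6]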